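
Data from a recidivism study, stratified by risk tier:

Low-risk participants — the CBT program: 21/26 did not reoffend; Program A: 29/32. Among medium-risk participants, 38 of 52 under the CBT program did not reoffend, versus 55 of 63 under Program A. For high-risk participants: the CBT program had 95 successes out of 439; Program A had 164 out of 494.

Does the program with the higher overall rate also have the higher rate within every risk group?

Low-risk: the CBT program 21/26 = 80.8%, Program A 29/32 = 90.6% → Program A
Medium-risk: the CBT program 38/52 = 73.1%, Program A 55/63 = 87.3% → Program A
High-risk: the CBT program 95/439 = 21.6%, Program A 164/494 = 33.2% → Program A
Overall: the CBT program 154/517 = 29.8%, Program A 248/589 = 42.1% → Program A
Program A wins overall and in every risk group — no reversal.

Yes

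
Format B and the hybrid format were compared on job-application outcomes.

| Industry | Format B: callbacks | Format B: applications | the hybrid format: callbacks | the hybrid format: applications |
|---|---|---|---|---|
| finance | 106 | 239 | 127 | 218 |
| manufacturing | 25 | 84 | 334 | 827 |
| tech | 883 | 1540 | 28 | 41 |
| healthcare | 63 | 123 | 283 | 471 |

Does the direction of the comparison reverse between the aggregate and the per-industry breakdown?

Finance: Format B 106/239 = 44.4%, the hybrid format 127/218 = 58.3% → the hybrid format
Manufacturing: Format B 25/84 = 29.8%, the hybrid format 334/827 = 40.4% → the hybrid format
Tech: Format B 883/1540 = 57.3%, the hybrid format 28/41 = 68.3% → the hybrid format
Healthcare: Format B 63/123 = 51.2%, the hybrid format 283/471 = 60.1% → the hybrid format
Overall: Format B 1077/1986 = 54.2%, the hybrid format 772/1557 = 49.6% → Format B
The hybrid format wins each industry group but Format B wins overall — the comparison reverses. The hybrid format's applications skew toward manufacturing, which has a lower base rate.

Yes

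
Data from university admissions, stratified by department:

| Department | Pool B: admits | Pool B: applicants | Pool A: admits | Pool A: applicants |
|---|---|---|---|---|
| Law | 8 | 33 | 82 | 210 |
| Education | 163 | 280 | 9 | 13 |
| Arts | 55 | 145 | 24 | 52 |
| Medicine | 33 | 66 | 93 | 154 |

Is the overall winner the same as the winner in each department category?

No

Law: Pool B 8/33 = 24.2%, Pool A 82/210 = 39.0% → Pool A
Education: Pool B 163/280 = 58.2%, Pool A 9/13 = 69.2% → Pool A
Arts: Pool B 55/145 = 37.9%, Pool A 24/52 = 46.2% → Pool A
Medicine: Pool B 33/66 = 50.0%, Pool A 93/154 = 60.4% → Pool A
Overall: Pool B 259/524 = 49.4%, Pool A 208/429 = 48.5% → Pool B
Pool A wins each department group but Pool B wins overall — the comparison reverses. Pool A's applicants skew toward Law, which has a lower base rate.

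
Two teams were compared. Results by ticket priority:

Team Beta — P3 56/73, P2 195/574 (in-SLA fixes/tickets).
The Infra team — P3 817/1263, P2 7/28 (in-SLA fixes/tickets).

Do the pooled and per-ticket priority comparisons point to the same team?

No

P3: Team Beta 56/73 = 76.7%, the Infra team 817/1263 = 64.7% → Team Beta
P2: Team Beta 195/574 = 34.0%, the Infra team 7/28 = 25.0% → Team Beta
Overall: Team Beta 251/647 = 38.8%, the Infra team 824/1291 = 63.8% → the Infra team
Team Beta wins each ticket group but the Infra team wins overall — the comparison reverses. Team Beta's tickets skew toward P2, which has a lower base rate.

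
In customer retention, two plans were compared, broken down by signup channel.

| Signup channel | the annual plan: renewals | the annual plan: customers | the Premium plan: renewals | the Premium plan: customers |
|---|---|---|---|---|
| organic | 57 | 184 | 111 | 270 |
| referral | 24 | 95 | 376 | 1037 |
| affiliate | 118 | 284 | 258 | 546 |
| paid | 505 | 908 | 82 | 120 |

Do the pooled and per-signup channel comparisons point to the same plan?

No

Organic: the annual plan 57/184 = 31.0%, the Premium plan 111/270 = 41.1% → the Premium plan
Referral: the annual plan 24/95 = 25.3%, the Premium plan 376/1037 = 36.3% → the Premium plan
Affiliate: the annual plan 118/284 = 41.5%, the Premium plan 258/546 = 47.3% → the Premium plan
Paid: the annual plan 505/908 = 55.6%, the Premium plan 82/120 = 68.3% → the Premium plan
Overall: the annual plan 704/1471 = 47.9%, the Premium plan 827/1973 = 41.9% → the annual plan
The Premium plan wins each signup group but the annual plan wins overall — the comparison reverses. The Premium plan's customers skew toward referral, which has a lower base rate.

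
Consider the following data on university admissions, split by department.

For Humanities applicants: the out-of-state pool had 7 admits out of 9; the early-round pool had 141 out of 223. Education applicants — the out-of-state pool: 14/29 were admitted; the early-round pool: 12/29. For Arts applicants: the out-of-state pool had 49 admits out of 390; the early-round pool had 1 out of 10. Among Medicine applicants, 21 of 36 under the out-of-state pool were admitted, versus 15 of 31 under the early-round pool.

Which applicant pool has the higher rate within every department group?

the out-of-state pool

Humanities: the out-of-state pool 7/9 = 77.8%, the early-round pool 141/223 = 63.2% → the out-of-state pool
Education: the out-of-state pool 14/29 = 48.3%, the early-round pool 12/29 = 41.4% → the out-of-state pool
Arts: the out-of-state pool 49/390 = 12.6%, the early-round pool 1/10 = 10.0% → the out-of-state pool
Medicine: the out-of-state pool 21/36 = 58.3%, the early-round pool 15/31 = 48.4% → the out-of-state pool
The out-of-state pool has the higher rate in all 4 groups.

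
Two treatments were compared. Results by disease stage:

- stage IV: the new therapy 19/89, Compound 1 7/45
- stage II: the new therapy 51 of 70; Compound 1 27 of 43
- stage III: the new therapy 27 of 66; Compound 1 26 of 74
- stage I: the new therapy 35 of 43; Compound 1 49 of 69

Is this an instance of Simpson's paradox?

Stage IV: the new therapy 19/89 = 21.3%, Compound 1 7/45 = 15.6% → the new therapy
Stage II: the new therapy 51/70 = 72.9%, Compound 1 27/43 = 62.8% → the new therapy
Stage III: the new therapy 27/66 = 40.9%, Compound 1 26/74 = 35.1% → the new therapy
Stage I: the new therapy 35/43 = 81.4%, Compound 1 49/69 = 71.0% → the new therapy
Overall: the new therapy 132/268 = 49.3%, Compound 1 109/231 = 47.2% → the new therapy
The new therapy wins overall and in every disease group — no reversal.

No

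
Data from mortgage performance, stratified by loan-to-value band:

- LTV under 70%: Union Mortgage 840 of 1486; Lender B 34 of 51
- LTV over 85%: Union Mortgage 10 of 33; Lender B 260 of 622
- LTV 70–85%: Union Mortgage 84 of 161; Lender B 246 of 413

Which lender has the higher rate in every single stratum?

Lender B

LTV under 70%: Union Mortgage 840/1486 = 56.5%, Lender B 34/51 = 66.7% → Lender B
LTV over 85%: Union Mortgage 10/33 = 30.3%, Lender B 260/622 = 41.8% → Lender B
LTV 70–85%: Union Mortgage 84/161 = 52.2%, Lender B 246/413 = 59.6% → Lender B
Lender B has the higher rate in all 3 groups.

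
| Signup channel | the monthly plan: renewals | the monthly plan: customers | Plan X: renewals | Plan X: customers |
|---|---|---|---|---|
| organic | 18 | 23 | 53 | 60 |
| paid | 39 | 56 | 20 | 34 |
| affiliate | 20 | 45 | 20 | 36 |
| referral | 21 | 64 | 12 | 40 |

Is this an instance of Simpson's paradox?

No

Organic: the monthly plan 18/23 = 78.3%, Plan X 53/60 = 88.3% → Plan X
Paid: the monthly plan 39/56 = 69.6%, Plan X 20/34 = 58.8% → the monthly plan
Affiliate: the monthly plan 20/45 = 44.4%, Plan X 20/36 = 55.6% → Plan X
Referral: the monthly plan 21/64 = 32.8%, Plan X 12/40 = 30.0% → the monthly plan
Overall: the monthly plan 98/188 = 52.1%, Plan X 105/170 = 61.8% → Plan X
Neither sweeps: the monthly plan wins 2 of 4 groups, Plan X wins 2. Plan X wins overall but not every group — no Simpson reversal.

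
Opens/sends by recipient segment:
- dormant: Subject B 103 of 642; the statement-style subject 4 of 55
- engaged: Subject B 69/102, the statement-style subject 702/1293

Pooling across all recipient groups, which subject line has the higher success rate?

Dormant: Subject B 103/642 = 16.0%, the statement-style subject 4/55 = 7.3% → Subject B
Engaged: Subject B 69/102 = 67.6%, the statement-style subject 702/1293 = 54.3% → Subject B
Overall: Subject B 172/744 = 23.1%, the statement-style subject 706/1348 = 52.4% → the statement-style subject
(Subject B wins every recipient group but the statement-style subject wins overall — Subject B's sends skew toward the low-rate dormant group.)

the statement-style subject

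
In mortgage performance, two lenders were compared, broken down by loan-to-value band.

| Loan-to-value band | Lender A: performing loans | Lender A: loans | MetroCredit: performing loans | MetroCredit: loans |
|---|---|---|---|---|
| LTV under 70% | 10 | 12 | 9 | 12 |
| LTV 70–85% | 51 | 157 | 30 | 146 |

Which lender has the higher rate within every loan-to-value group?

Lender A

LTV under 70%: Lender A 10/12 = 83.3%, MetroCredit 9/12 = 75.0% → Lender A
LTV 70–85%: Lender A 51/157 = 32.5%, MetroCredit 30/146 = 20.5% → Lender A
Lender A has the higher rate in both groups.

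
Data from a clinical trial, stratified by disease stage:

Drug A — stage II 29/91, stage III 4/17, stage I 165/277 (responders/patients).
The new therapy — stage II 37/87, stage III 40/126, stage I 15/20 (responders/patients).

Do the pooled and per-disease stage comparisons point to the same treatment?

No

Stage II: Drug A 29/91 = 31.9%, the new therapy 37/87 = 42.5% → the new therapy
Stage III: Drug A 4/17 = 23.5%, the new therapy 40/126 = 31.7% → the new therapy
Stage I: Drug A 165/277 = 59.6%, the new therapy 15/20 = 75.0% → the new therapy
Overall: Drug A 198/385 = 51.4%, the new therapy 92/233 = 39.5% → Drug A
The new therapy wins each disease group but Drug A wins overall — the comparison reverses. The new therapy's patients skew toward stage III, which has a lower base rate.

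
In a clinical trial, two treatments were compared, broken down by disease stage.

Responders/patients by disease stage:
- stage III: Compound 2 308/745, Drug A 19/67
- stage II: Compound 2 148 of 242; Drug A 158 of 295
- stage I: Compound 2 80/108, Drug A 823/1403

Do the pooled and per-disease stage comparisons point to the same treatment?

Stage III: Compound 2 308/745 = 41.3%, Drug A 19/67 = 28.4% → Compound 2
Stage II: Compound 2 148/242 = 61.2%, Drug A 158/295 = 53.6% → Compound 2
Stage I: Compound 2 80/108 = 74.1%, Drug A 823/1403 = 58.7% → Compound 2
Overall: Compound 2 536/1095 = 48.9%, Drug A 1000/1765 = 56.7% → Drug A
Compound 2 wins each disease group but Drug A wins overall — the comparison reverses. Compound 2's patients skew toward stage III, which has a lower base rate.

No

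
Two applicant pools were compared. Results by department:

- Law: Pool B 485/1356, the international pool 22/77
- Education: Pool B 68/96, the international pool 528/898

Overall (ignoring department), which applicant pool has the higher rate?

Law: Pool B 485/1356 = 35.8%, the international pool 22/77 = 28.6% → Pool B
Education: Pool B 68/96 = 70.8%, the international pool 528/898 = 58.8% → Pool B
Overall: Pool B 553/1452 = 38.1%, the international pool 550/975 = 56.4% → the international pool
(Pool B wins every department group but the international pool wins overall — Pool B's applicants skew toward the low-rate Law group.)

the international pool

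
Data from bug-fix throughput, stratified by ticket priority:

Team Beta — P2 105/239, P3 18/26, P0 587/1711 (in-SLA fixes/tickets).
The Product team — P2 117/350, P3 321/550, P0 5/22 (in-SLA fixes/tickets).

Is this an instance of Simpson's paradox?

Yes

P2: Team Beta 105/239 = 43.9%, the Product team 117/350 = 33.4% → Team Beta
P3: Team Beta 18/26 = 69.2%, the Product team 321/550 = 58.4% → Team Beta
P0: Team Beta 587/1711 = 34.3%, the Product team 5/22 = 22.7% → Team Beta
Overall: Team Beta 710/1976 = 35.9%, the Product team 443/922 = 48.0% → the Product team
Team Beta wins each ticket group but the Product team wins overall — the comparison reverses. Team Beta's tickets skew toward P0, which has a lower base rate.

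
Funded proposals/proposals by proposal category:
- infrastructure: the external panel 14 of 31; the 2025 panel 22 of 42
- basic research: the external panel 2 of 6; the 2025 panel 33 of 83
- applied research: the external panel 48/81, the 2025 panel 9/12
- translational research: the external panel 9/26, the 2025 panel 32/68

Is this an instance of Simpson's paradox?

Yes

Infrastructure: the external panel 14/31 = 45.2%, the 2025 panel 22/42 = 52.4% → the 2025 panel
Basic research: the external panel 2/6 = 33.3%, the 2025 panel 33/83 = 39.8% → the 2025 panel
Applied research: the external panel 48/81 = 59.3%, the 2025 panel 9/12 = 75.0% → the 2025 panel
Translational research: the external panel 9/26 = 34.6%, the 2025 panel 32/68 = 47.1% → the 2025 panel
Overall: the external panel 73/144 = 50.7%, the 2025 panel 96/205 = 46.8% → the external panel
The 2025 panel wins each proposal group but the external panel wins overall — the comparison reverses. The 2025 panel's proposals skew toward basic research, which has a lower base rate.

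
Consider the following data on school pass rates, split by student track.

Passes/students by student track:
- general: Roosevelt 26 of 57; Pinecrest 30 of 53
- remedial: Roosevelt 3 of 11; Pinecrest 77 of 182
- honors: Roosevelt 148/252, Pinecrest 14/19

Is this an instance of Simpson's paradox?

General: Roosevelt 26/57 = 45.6%, Pinecrest 30/53 = 56.6% → Pinecrest
Remedial: Roosevelt 3/11 = 27.3%, Pinecrest 77/182 = 42.3% → Pinecrest
Honors: Roosevelt 148/252 = 58.7%, Pinecrest 14/19 = 73.7% → Pinecrest
Overall: Roosevelt 177/320 = 55.3%, Pinecrest 121/254 = 47.6% → Roosevelt
Pinecrest wins each student group but Roosevelt wins overall — the comparison reverses. Pinecrest's students skew toward remedial, which has a lower base rate.

Yes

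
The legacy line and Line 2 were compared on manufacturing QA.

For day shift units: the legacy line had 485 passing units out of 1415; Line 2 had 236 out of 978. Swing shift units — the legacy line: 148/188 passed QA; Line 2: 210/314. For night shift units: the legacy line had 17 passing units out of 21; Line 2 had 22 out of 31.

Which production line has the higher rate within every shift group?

Day shift: the legacy line 485/1415 = 34.3%, Line 2 236/978 = 24.1% → the legacy line
Swing shift: the legacy line 148/188 = 78.7%, Line 2 210/314 = 66.9% → the legacy line
Night shift: the legacy line 17/21 = 81.0%, Line 2 22/31 = 71.0% → the legacy line
The legacy line has the higher rate in all 3 groups.

the legacy line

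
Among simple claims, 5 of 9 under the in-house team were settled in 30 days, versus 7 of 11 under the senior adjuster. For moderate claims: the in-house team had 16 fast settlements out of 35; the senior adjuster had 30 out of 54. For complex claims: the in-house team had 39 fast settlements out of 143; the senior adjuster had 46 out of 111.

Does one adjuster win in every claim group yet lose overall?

Simple: the in-house team 5/9 = 55.6%, the senior adjuster 7/11 = 63.6% → the senior adjuster
Moderate: the in-house team 16/35 = 45.7%, the senior adjuster 30/54 = 55.6% → the senior adjuster
Complex: the in-house team 39/143 = 27.3%, the senior adjuster 46/111 = 41.4% → the senior adjuster
Overall: the in-house team 60/187 = 32.1%, the senior adjuster 83/176 = 47.2% → the senior adjuster
The senior adjuster wins overall and in every claim group — no reversal.

No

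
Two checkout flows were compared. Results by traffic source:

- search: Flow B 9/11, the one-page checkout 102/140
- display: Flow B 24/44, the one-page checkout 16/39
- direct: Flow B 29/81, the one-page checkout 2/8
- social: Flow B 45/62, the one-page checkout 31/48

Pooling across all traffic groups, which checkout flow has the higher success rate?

the one-page checkout

Search: Flow B 9/11 = 81.8%, the one-page checkout 102/140 = 72.9% → Flow B
Display: Flow B 24/44 = 54.5%, the one-page checkout 16/39 = 41.0% → Flow B
Direct: Flow B 29/81 = 35.8%, the one-page checkout 2/8 = 25.0% → Flow B
Social: Flow B 45/62 = 72.6%, the one-page checkout 31/48 = 64.6% → Flow B
Overall: Flow B 107/198 = 54.0%, the one-page checkout 151/235 = 64.3% → the one-page checkout
(Flow B wins every traffic group but the one-page checkout wins overall — Flow B's sessions skew toward the low-rate direct group.)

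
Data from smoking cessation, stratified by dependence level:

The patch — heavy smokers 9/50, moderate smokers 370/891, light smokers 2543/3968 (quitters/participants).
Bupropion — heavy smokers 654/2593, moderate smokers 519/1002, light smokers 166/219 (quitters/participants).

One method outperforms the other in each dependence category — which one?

bupropion

Heavy smokers: the patch 9/50 = 18.0%, bupropion 654/2593 = 25.2% → bupropion
Moderate smokers: the patch 370/891 = 41.5%, bupropion 519/1002 = 51.8% → bupropion
Light smokers: the patch 2543/3968 = 64.1%, bupropion 166/219 = 75.8% → bupropion
Bupropion has the higher rate in all 3 groups.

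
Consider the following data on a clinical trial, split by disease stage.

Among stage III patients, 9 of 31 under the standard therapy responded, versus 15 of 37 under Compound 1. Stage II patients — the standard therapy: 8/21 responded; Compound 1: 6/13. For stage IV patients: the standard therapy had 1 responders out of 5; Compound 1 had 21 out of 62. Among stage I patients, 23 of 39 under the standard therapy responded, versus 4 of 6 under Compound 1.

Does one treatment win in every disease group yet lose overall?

Stage III: the standard therapy 9/31 = 29.0%, Compound 1 15/37 = 40.5% → Compound 1
Stage II: the standard therapy 8/21 = 38.1%, Compound 1 6/13 = 46.2% → Compound 1
Stage IV: the standard therapy 1/5 = 20.0%, Compound 1 21/62 = 33.9% → Compound 1
Stage I: the standard therapy 23/39 = 59.0%, Compound 1 4/6 = 66.7% → Compound 1
Overall: the standard therapy 41/96 = 42.7%, Compound 1 46/118 = 39.0% → the standard therapy
Compound 1 wins each disease group but the standard therapy wins overall — the comparison reverses. Compound 1's patients skew toward stage IV, which has a lower base rate.

Yes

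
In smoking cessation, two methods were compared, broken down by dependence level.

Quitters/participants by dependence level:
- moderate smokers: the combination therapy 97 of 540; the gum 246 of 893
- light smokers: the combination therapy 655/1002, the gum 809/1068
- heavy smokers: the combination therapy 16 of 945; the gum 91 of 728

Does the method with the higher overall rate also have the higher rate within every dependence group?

Yes

Moderate smokers: the combination therapy 97/540 = 18.0%, the gum 246/893 = 27.5% → the gum
Light smokers: the combination therapy 655/1002 = 65.4%, the gum 809/1068 = 75.7% → the gum
Heavy smokers: the combination therapy 16/945 = 1.7%, the gum 91/728 = 12.5% → the gum
Overall: the combination therapy 768/2487 = 30.9%, the gum 1146/2689 = 42.6% → the gum
The gum wins overall and in every dependence group — no reversal.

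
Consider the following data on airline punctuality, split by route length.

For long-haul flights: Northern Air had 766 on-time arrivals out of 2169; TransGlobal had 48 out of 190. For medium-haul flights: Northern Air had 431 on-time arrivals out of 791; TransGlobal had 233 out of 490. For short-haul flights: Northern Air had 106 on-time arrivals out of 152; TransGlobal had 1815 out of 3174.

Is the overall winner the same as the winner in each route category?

Long-haul: Northern Air 766/2169 = 35.3%, TransGlobal 48/190 = 25.3% → Northern Air
Medium-haul: Northern Air 431/791 = 54.5%, TransGlobal 233/490 = 47.6% → Northern Air
Short-haul: Northern Air 106/152 = 69.7%, TransGlobal 1815/3174 = 57.2% → Northern Air
Overall: Northern Air 1303/3112 = 41.9%, TransGlobal 2096/3854 = 54.4% → TransGlobal
Northern Air wins each route group but TransGlobal wins overall — the comparison reverses. Northern Air's flights skew toward long-haul, which has a lower base rate.

No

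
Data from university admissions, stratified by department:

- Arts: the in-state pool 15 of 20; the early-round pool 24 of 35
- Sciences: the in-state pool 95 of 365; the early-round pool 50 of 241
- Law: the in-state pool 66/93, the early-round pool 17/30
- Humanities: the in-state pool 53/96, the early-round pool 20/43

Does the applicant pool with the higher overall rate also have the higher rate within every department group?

Arts: the in-state pool 15/20 = 75.0%, the early-round pool 24/35 = 68.6% → the in-state pool
Sciences: the in-state pool 95/365 = 26.0%, the early-round pool 50/241 = 20.7% → the in-state pool
Law: the in-state pool 66/93 = 71.0%, the early-round pool 17/30 = 56.7% → the in-state pool
Humanities: the in-state pool 53/96 = 55.2%, the early-round pool 20/43 = 46.5% → the in-state pool
Overall: the in-state pool 229/574 = 39.9%, the early-round pool 111/349 = 31.8% → the in-state pool
The in-state pool wins overall and in every department group — no reversal.

Yes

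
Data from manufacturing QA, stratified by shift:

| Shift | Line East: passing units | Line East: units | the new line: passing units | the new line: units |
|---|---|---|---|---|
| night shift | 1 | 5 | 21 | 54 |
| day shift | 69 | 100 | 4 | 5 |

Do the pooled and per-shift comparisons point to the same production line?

No

Night shift: Line East 1/5 = 20.0%, the new line 21/54 = 38.9% → the new line
Day shift: Line East 69/100 = 69.0%, the new line 4/5 = 80.0% → the new line
Overall: Line East 70/105 = 66.7%, the new line 25/59 = 42.4% → Line East
The new line wins each shift group but Line East wins overall — the comparison reverses. The new line's units skew toward night shift, which has a lower base rate.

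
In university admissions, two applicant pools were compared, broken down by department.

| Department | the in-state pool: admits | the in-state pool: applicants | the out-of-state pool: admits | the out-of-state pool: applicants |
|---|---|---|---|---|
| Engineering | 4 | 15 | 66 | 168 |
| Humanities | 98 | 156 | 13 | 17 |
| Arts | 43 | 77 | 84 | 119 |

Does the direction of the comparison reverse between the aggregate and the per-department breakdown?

Engineering: the in-state pool 4/15 = 26.7%, the out-of-state pool 66/168 = 39.3% → the out-of-state pool
Humanities: the in-state pool 98/156 = 62.8%, the out-of-state pool 13/17 = 76.5% → the out-of-state pool
Arts: the in-state pool 43/77 = 55.8%, the out-of-state pool 84/119 = 70.6% → the out-of-state pool
Overall: the in-state pool 145/248 = 58.5%, the out-of-state pool 163/304 = 53.6% → the in-state pool
The out-of-state pool wins each department group but the in-state pool wins overall — the comparison reverses. The out-of-state pool's applicants skew toward Engineering, which has a lower base rate.

Yes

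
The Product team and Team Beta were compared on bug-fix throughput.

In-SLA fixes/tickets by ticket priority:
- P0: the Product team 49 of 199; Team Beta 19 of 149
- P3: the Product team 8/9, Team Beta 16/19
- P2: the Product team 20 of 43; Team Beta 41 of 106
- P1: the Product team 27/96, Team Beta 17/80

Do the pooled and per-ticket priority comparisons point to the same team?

P0: the Product team 49/199 = 24.6%, Team Beta 19/149 = 12.8% → the Product team
P3: the Product team 8/9 = 88.9%, Team Beta 16/19 = 84.2% → the Product team
P2: the Product team 20/43 = 46.5%, Team Beta 41/106 = 38.7% → the Product team
P1: the Product team 27/96 = 28.1%, Team Beta 17/80 = 21.2% → the Product team
Overall: the Product team 104/347 = 30.0%, Team Beta 93/354 = 26.3% → the Product team
The Product team wins overall and in every ticket group — no reversal.

Yes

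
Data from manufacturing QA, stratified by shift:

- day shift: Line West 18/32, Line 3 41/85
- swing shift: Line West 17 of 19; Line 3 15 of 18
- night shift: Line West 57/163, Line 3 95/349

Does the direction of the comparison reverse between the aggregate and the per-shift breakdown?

Day shift: Line West 18/32 = 56.2%, Line 3 41/85 = 48.2% → Line West
Swing shift: Line West 17/19 = 89.5%, Line 3 15/18 = 83.3% → Line West
Night shift: Line West 57/163 = 35.0%, Line 3 95/349 = 27.2% → Line West
Overall: Line West 92/214 = 43.0%, Line 3 151/452 = 33.4% → Line West
Line West wins overall and in every shift group — no reversal.

No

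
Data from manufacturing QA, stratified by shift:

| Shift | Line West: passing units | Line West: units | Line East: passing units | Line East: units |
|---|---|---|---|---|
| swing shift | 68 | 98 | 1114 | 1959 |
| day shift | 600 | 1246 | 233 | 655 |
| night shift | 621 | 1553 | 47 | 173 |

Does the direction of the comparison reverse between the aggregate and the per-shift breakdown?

Swing shift: Line West 68/98 = 69.4%, Line East 1114/1959 = 56.9% → Line West
Day shift: Line West 600/1246 = 48.2%, Line East 233/655 = 35.6% → Line West
Night shift: Line West 621/1553 = 40.0%, Line East 47/173 = 27.2% → Line West
Overall: Line West 1289/2897 = 44.5%, Line East 1394/2787 = 50.0% → Line East
Line West wins each shift group but Line East wins overall — the comparison reverses. Line West's units skew toward night shift, which has a lower base rate.

Yes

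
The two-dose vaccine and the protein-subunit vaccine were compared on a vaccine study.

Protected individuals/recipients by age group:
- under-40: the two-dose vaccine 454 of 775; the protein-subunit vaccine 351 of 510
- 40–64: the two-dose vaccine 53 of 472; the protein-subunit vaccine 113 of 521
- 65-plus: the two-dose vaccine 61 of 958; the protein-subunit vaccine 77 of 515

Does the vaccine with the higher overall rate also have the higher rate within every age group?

Yes

Under-40: the two-dose vaccine 454/775 = 58.6%, the protein-subunit vaccine 351/510 = 68.8% → the protein-subunit vaccine
40–64: the two-dose vaccine 53/472 = 11.2%, the protein-subunit vaccine 113/521 = 21.7% → the protein-subunit vaccine
65-plus: the two-dose vaccine 61/958 = 6.4%, the protein-subunit vaccine 77/515 = 15.0% → the protein-subunit vaccine
Overall: the two-dose vaccine 568/2205 = 25.8%, the protein-subunit vaccine 541/1546 = 35.0% → the protein-subunit vaccine
The protein-subunit vaccine wins overall and in every age group — no reversal.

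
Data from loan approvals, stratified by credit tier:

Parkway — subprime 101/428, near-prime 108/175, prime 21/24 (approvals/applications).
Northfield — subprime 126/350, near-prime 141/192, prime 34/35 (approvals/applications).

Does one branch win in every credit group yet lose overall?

Subprime: Parkway 101/428 = 23.6%, Northfield 126/350 = 36.0% → Northfield
Near-prime: Parkway 108/175 = 61.7%, Northfield 141/192 = 73.4% → Northfield
Prime: Parkway 21/24 = 87.5%, Northfield 34/35 = 97.1% → Northfield
Overall: Parkway 230/627 = 36.7%, Northfield 301/577 = 52.2% → Northfield
Northfield wins overall and in every credit group — no reversal.

No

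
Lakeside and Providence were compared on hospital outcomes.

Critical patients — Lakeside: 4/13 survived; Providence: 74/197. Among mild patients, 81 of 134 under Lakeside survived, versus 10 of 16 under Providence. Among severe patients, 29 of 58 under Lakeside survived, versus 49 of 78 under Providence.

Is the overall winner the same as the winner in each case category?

No

Critical: Lakeside 4/13 = 30.8%, Providence 74/197 = 37.6% → Providence
Mild: Lakeside 81/134 = 60.4%, Providence 10/16 = 62.5% → Providence
Severe: Lakeside 29/58 = 50.0%, Providence 49/78 = 62.8% → Providence
Overall: Lakeside 114/205 = 55.6%, Providence 133/291 = 45.7% → Lakeside
Providence wins each case group but Lakeside wins overall — the comparison reverses. Providence's patients skew toward critical, which has a lower base rate.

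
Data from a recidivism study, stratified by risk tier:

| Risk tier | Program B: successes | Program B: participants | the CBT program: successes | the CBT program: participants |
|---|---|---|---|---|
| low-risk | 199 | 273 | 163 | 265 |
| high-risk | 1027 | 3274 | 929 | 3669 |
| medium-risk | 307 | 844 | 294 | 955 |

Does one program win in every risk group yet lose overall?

Low-risk: Program B 199/273 = 72.9%, the CBT program 163/265 = 61.5% → Program B
High-risk: Program B 1027/3274 = 31.4%, the CBT program 929/3669 = 25.3% → Program B
Medium-risk: Program B 307/844 = 36.4%, the CBT program 294/955 = 30.8% → Program B
Overall: Program B 1533/4391 = 34.9%, the CBT program 1386/4889 = 28.3% → Program B
Program B wins overall and in every risk group — no reversal.

No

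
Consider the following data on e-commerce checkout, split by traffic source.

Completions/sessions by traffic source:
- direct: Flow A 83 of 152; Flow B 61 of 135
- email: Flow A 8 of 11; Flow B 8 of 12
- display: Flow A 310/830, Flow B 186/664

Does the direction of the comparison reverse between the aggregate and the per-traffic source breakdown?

No

Direct: Flow A 83/152 = 54.6%, Flow B 61/135 = 45.2% → Flow A
Email: Flow A 8/11 = 72.7%, Flow B 8/12 = 66.7% → Flow A
Display: Flow A 310/830 = 37.3%, Flow B 186/664 = 28.0% → Flow A
Overall: Flow A 401/993 = 40.4%, Flow B 255/811 = 31.4% → Flow A
Flow A wins overall and in every traffic group — no reversal.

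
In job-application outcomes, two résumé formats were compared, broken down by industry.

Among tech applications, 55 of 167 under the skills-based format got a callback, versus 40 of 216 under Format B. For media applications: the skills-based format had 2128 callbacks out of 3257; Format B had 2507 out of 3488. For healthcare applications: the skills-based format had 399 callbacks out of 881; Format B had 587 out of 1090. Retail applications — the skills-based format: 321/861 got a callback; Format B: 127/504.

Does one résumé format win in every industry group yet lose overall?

No

Tech: the skills-based format 55/167 = 32.9%, Format B 40/216 = 18.5% → the skills-based format
Media: the skills-based format 2128/3257 = 65.3%, Format B 2507/3488 = 71.9% → Format B
Healthcare: the skills-based format 399/881 = 45.3%, Format B 587/1090 = 53.9% → Format B
Retail: the skills-based format 321/861 = 37.3%, Format B 127/504 = 25.2% → the skills-based format
Overall: the skills-based format 2903/5166 = 56.2%, Format B 3261/5298 = 61.6% → Format B
Neither sweeps: the skills-based format wins 2 of 4 groups, Format B wins 2. Format B wins overall but not every group — no Simpson reversal.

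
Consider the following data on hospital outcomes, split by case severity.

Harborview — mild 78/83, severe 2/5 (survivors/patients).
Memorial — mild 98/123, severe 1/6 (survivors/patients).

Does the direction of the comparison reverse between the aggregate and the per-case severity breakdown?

No

Mild: Harborview 78/83 = 94.0%, Memorial 98/123 = 79.7% → Harborview
Severe: Harborview 2/5 = 40.0%, Memorial 1/6 = 16.7% → Harborview
Overall: Harborview 80/88 = 90.9%, Memorial 99/129 = 76.7% → Harborview
Harborview wins overall and in every case group — no reversal.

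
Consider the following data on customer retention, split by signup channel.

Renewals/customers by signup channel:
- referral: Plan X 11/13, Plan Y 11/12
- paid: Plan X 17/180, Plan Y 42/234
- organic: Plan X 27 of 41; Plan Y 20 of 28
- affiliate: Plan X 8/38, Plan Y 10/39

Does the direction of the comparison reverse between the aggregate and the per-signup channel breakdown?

No

Referral: Plan X 11/13 = 84.6%, Plan Y 11/12 = 91.7% → Plan Y
Paid: Plan X 17/180 = 9.4%, Plan Y 42/234 = 17.9% → Plan Y
Organic: Plan X 27/41 = 65.9%, Plan Y 20/28 = 71.4% → Plan Y
Affiliate: Plan X 8/38 = 21.1%, Plan Y 10/39 = 25.6% → Plan Y
Overall: Plan X 63/272 = 23.2%, Plan Y 83/313 = 26.5% → Plan Y
Plan Y wins overall and in every signup group — no reversal.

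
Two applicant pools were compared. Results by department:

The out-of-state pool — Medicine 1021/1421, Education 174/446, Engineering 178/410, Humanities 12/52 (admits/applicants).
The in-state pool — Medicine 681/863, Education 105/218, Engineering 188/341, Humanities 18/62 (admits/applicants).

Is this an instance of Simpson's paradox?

Medicine: the out-of-state pool 1021/1421 = 71.9%, the in-state pool 681/863 = 78.9% → the in-state pool
Education: the out-of-state pool 174/446 = 39.0%, the in-state pool 105/218 = 48.2% → the in-state pool
Engineering: the out-of-state pool 178/410 = 43.4%, the in-state pool 188/341 = 55.1% → the in-state pool
Humanities: the out-of-state pool 12/52 = 23.1%, the in-state pool 18/62 = 29.0% → the in-state pool
Overall: the out-of-state pool 1385/2329 = 59.5%, the in-state pool 992/1484 = 66.8% → the in-state pool
The in-state pool wins overall and in every department group — no reversal.

No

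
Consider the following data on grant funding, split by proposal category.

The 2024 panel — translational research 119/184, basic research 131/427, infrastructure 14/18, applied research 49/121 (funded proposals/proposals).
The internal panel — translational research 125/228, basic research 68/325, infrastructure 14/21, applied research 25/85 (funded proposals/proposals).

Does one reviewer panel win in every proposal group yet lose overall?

No

Translational research: the 2024 panel 119/184 = 64.7%, the internal panel 125/228 = 54.8% → the 2024 panel
Basic research: the 2024 panel 131/427 = 30.7%, the internal panel 68/325 = 20.9% → the 2024 panel
Infrastructure: the 2024 panel 14/18 = 77.8%, the internal panel 14/21 = 66.7% → the 2024 panel
Applied research: the 2024 panel 49/121 = 40.5%, the internal panel 25/85 = 29.4% → the 2024 panel
Overall: the 2024 panel 313/750 = 41.7%, the internal panel 232/659 = 35.2% → the 2024 panel
The 2024 panel wins overall and in every proposal group — no reversal.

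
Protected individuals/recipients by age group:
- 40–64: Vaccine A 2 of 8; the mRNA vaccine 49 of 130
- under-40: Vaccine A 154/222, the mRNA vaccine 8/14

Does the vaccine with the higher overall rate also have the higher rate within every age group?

No

40–64: Vaccine A 2/8 = 25.0%, the mRNA vaccine 49/130 = 37.7% → the mRNA vaccine
Under-40: Vaccine A 154/222 = 69.4%, the mRNA vaccine 8/14 = 57.1% → Vaccine A
Overall: Vaccine A 156/230 = 67.8%, the mRNA vaccine 57/144 = 39.6% → Vaccine A
Neither sweeps: Vaccine A wins 1 of 2 groups, the mRNA vaccine wins 1. Vaccine A wins overall but not every group — no Simpson reversal.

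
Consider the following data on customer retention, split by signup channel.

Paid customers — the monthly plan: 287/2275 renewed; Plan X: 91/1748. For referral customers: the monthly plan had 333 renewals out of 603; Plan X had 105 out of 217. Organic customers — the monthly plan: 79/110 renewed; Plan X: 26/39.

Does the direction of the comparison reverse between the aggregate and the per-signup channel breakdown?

Paid: the monthly plan 287/2275 = 12.6%, Plan X 91/1748 = 5.2% → the monthly plan
Referral: the monthly plan 333/603 = 55.2%, Plan X 105/217 = 48.4% → the monthly plan
Organic: the monthly plan 79/110 = 71.8%, Plan X 26/39 = 66.7% → the monthly plan
Overall: the monthly plan 699/2988 = 23.4%, Plan X 222/2004 = 11.1% → the monthly plan
The monthly plan wins overall and in every signup group — no reversal.

No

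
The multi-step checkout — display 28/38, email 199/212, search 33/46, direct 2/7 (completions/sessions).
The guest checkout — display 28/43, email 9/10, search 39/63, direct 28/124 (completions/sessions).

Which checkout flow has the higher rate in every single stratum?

the multi-step checkout

Display: the multi-step checkout 28/38 = 73.7%, the guest checkout 28/43 = 65.1% → the multi-step checkout
Email: the multi-step checkout 199/212 = 93.9%, the guest checkout 9/10 = 90.0% → the multi-step checkout
Search: the multi-step checkout 33/46 = 71.7%, the guest checkout 39/63 = 61.9% → the multi-step checkout
Direct: the multi-step checkout 2/7 = 28.6%, the guest checkout 28/124 = 22.6% → the multi-step checkout
The multi-step checkout has the higher rate in all 4 groups.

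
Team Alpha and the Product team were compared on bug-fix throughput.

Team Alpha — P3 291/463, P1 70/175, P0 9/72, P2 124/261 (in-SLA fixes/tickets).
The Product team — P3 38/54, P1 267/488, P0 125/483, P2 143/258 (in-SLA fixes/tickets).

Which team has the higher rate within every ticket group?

P3: Team Alpha 291/463 = 62.9%, the Product team 38/54 = 70.4% → the Product team
P1: Team Alpha 70/175 = 40.0%, the Product team 267/488 = 54.7% → the Product team
P0: Team Alpha 9/72 = 12.5%, the Product team 125/483 = 25.9% → the Product team
P2: Team Alpha 124/261 = 47.5%, the Product team 143/258 = 55.4% → the Product team
The Product team has the higher rate in all 4 groups.

the Product team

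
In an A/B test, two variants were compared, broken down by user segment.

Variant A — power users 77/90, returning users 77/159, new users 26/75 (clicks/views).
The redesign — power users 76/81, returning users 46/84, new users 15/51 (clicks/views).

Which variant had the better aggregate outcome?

Power users: Variant A 77/90 = 85.6%, the redesign 76/81 = 93.8% → the redesign
Returning users: Variant A 77/159 = 48.4%, the redesign 46/84 = 54.8% → the redesign
New users: Variant A 26/75 = 34.7%, the redesign 15/51 = 29.4% → Variant A
Overall: Variant A 180/324 = 55.6%, the redesign 137/216 = 63.4% → the redesign
(Neither sweeps every user group, but the redesign has the higher pooled rate.)

the redesign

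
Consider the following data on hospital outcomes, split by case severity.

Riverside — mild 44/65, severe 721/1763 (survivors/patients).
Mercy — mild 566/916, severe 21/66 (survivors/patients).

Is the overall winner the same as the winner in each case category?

Mild: Riverside 44/65 = 67.7%, Mercy 566/916 = 61.8% → Riverside
Severe: Riverside 721/1763 = 40.9%, Mercy 21/66 = 31.8% → Riverside
Overall: Riverside 765/1828 = 41.8%, Mercy 587/982 = 59.8% → Mercy
Riverside wins each case group but Mercy wins overall — the comparison reverses. Riverside's patients skew toward severe, which has a lower base rate.

No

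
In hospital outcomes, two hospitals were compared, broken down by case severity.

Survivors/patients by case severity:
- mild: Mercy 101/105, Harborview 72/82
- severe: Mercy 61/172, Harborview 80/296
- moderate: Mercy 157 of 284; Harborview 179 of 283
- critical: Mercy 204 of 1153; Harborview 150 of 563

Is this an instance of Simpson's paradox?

Mild: Mercy 101/105 = 96.2%, Harborview 72/82 = 87.8% → Mercy
Severe: Mercy 61/172 = 35.5%, Harborview 80/296 = 27.0% → Mercy
Moderate: Mercy 157/284 = 55.3%, Harborview 179/283 = 63.3% → Harborview
Critical: Mercy 204/1153 = 17.7%, Harborview 150/563 = 26.6% → Harborview
Overall: Mercy 523/1714 = 30.5%, Harborview 481/1224 = 39.3% → Harborview
Neither sweeps: Mercy wins 2 of 4 groups, Harborview wins 2. Harborview wins overall but not every group — no Simpson reversal.

No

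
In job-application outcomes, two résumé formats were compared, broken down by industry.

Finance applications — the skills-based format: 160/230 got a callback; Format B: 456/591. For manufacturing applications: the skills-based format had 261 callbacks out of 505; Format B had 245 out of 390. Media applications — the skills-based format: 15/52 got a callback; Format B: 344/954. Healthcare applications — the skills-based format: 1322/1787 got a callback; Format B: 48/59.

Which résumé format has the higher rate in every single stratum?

Format B

Finance: the skills-based format 160/230 = 69.6%, Format B 456/591 = 77.2% → Format B
Manufacturing: the skills-based format 261/505 = 51.7%, Format B 245/390 = 62.8% → Format B
Media: the skills-based format 15/52 = 28.8%, Format B 344/954 = 36.1% → Format B
Healthcare: the skills-based format 1322/1787 = 74.0%, Format B 48/59 = 81.4% → Format B
Format B has the higher rate in all 4 groups.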